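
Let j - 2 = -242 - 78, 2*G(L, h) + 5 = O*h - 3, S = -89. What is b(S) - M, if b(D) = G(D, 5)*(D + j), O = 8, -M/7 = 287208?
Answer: 2003944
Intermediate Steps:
M = -2010456 (M = -7*287208 = -2010456)
G(L, h) = -4 + 4*h (G(L, h) = -5/2 + (8*h - 3)/2 = -5/2 + (-3 + 8*h)/2 = -5/2 + (-3/2 + 4*h) = -4 + 4*h)
j = -318 (j = 2 + (-242 - 78) = 2 - 320 = -318)
b(D) = -5088 + 16*D (b(D) = (-4 + 4*5)*(D - 318) = (-4 + 20)*(-318 + D) = 16*(-318 + D) = -5088 + 16*D)
b(S) - M = (-5088 + 16*(-89)) - 1*(-2010456) = (-5088 - 1424) + 2010456 = -6512 + 2010456 = 2003944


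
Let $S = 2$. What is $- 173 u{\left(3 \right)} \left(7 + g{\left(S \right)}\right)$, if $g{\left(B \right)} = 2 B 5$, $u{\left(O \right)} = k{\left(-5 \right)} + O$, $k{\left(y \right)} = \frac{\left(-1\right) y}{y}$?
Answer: $-9342$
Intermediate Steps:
$k{\left(y \right)} = -1$
$u{\left(O \right)} = -1 + O$
$g{\left(B \right)} = 10 B$
$- 173 u{\left(3 \right)} \left(7 + g{\left(S \right)}\right) = - 173 \left(-1 + 3\right) \left(7 + 10 \cdot 2\right) = - 173 \cdot 2 \left(7 + 20\right) = - 173 \cdot 2 \cdot 27 = \left(-173\right) 54 = -9342$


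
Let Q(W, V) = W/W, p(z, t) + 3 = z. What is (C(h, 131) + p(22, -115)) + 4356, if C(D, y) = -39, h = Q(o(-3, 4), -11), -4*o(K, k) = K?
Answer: 4336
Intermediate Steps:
p(z, t) = -3 + z
o(K, k) = -K/4
Q(W, V) = 1
h = 1
(C(h, 131) + p(22, -115)) + 4356 = (-39 + (-3 + 22)) + 4356 = (-39 + 19) + 4356 = -20 + 4356 = 4336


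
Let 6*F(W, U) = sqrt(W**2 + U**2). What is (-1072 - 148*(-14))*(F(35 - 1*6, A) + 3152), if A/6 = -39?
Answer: 3152000 + 500*sqrt(55597)/3 ≈ 3.1913e+6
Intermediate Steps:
A = -234 (A = 6*(-39) = -234)
F(W, U) = sqrt(U**2 + W**2)/6 (F(W, U) = sqrt(W**2 + U**2)/6 = sqrt(U**2 + W**2)/6)
(-1072 - 148*(-14))*(F(35 - 1*6, A) + 3152) = (-1072 - 148*(-14))*(sqrt((-234)**2 + (35 - 1*6)**2)/6 + 3152) = (-1072 + 2072)*(sqrt(54756 + (35 - 6)**2)/6 + 3152) = 1000*(sqrt(54756 + 29**2)/6 + 3152) = 1000*(sqrt(54756 + 841)/6 + 3152) = 1000*(sqrt(55597)/6 + 3152) = 1000*(3152 + sqrt(55597)/6) = 3152000 + 500*sqrt(55597)/3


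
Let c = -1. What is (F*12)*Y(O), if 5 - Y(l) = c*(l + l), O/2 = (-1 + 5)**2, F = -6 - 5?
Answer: -9108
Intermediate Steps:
F = -11
O = 32 (O = 2*(-1 + 5)**2 = 2*4**2 = 2*16 = 32)
Y(l) = 5 + 2*l (Y(l) = 5 - (-1)*(l + l) = 5 - (-1)*2*l = 5 - (-2)*l = 5 + 2*l)
(F*12)*Y(O) = (-11*12)*(5 + 2*32) = -132*(5 + 64) = -132*69 = -9108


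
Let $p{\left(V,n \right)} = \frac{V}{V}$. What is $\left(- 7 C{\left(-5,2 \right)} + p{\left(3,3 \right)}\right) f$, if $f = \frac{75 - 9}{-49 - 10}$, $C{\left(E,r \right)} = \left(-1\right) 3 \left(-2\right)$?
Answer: $\frac{2706}{59} \approx 45.864$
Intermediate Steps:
$C{\left(E,r \right)} = 6$ ($C{\left(E,r \right)} = \left(-3\right) \left(-2\right) = 6$)
$p{\left(V,n \right)} = 1$
$f = - \frac{66}{59}$ ($f = \frac{66}{-59} = 66 \left(- \frac{1}{59}\right) = - \frac{66}{59} \approx -1.1186$)
$\left(- 7 C{\left(-5,2 \right)} + p{\left(3,3 \right)}\right) f = \left(\left(-7\right) 6 + 1\right) \left(- \frac{66}{59}\right) = \left(-42 + 1\right) \left(- \frac{66}{59}\right) = \left(-41\right) \left(- \frac{66}{59}\right) = \frac{2706}{59}$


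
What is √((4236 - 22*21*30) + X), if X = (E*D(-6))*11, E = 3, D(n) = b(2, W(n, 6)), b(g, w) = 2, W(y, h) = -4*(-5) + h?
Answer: 9*I*√118 ≈ 97.765*I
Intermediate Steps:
W(y, h) = 20 + h
D(n) = 2
X = 66 (X = (3*2)*11 = 6*11 = 66)
√((4236 - 22*21*30) + X) = √((4236 - 22*21*30) + 66) = √((4236 - 462*30) + 66) = √((4236 - 1*13860) + 66) = √((4236 - 13860) + 66) = √(-9624 + 66) = √(-9558) = 9*I*√118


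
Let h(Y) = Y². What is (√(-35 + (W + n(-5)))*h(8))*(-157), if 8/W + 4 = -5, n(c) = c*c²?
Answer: -20096*I*√362/3 ≈ -1.2745e+5*I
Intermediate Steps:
n(c) = c³
W = -8/9 (W = 8/(-4 - 5) = 8/(-9) = 8*(-⅑) = -8/9 ≈ -0.88889)
(√(-35 + (W + n(-5)))*h(8))*(-157) = (√(-35 + (-8/9 + (-5)³))*8²)*(-157) = (√(-35 + (-8/9 - 125))*64)*(-157) = (√(-35 - 1133/9)*64)*(-157) = (√(-1448/9)*64)*(-157) = ((2*I*√362/3)*64)*(-157) = (128*I*√362/3)*(-157) = -20096*I*√362/3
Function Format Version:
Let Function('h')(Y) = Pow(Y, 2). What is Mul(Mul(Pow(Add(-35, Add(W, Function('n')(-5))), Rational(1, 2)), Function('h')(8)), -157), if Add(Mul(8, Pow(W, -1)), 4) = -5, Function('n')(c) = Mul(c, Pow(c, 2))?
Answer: Mul(Rational(-20096, 3), I, Pow(362, Rational(1, 2))) ≈ Mul(-1.2745e+5, I)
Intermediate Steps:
Function('n')(c) = Pow(c, 3)
W = Rational(-8, 9) (W = Mul(8, Pow(Add(-4, -5), -1)) = Mul(8, Pow(-9, -1)) = Mul(8, Rational(-1, 9)) = Rational(-8, 9) ≈ -0.88889)
Mul(Mul(Pow(Add(-35, Add(W, Function('n')(-5))), Rational(1, 2)), Function('h')(8)), -157) = Mul(Mul(Pow(Add(-35, Add(Rational(-8, 9), Pow(-5, 3))), Rational(1, 2)), Pow(8, 2)), -157) = Mul(Mul(Pow(Add(-35, Add(Rational(-8, 9), -125)), Rational(1, 2)), 64), -157) = Mul(Mul(Pow(Add(-35, Rational(-1133, 9)), Rational(1, 2)), 64), -157) = Mul(Mul(Pow(Rational(-1448, 9), Rational(1, 2)), 64), -157) = Mul(Mul(Mul(Rational(2, 3), I, Pow(362, Rational(1, 2))), 64), -157) = Mul(Mul(Rational(128, 3), I, Pow(362, Rational(1, 2))), -157) = Mul(Rational(-20096, 3), I, Pow(362, Rational(1, 2)))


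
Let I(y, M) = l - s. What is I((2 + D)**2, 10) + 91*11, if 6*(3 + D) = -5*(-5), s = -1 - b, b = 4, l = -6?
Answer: 1000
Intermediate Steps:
s = -5 (s = -1 - 1*4 = -1 - 4 = -5)
D = 7/6 (D = -3 + (-5*(-5))/6 = -3 + (1/6)*25 = -3 + 25/6 = 7/6 ≈ 1.1667)
I(y, M) = -1 (I(y, M) = -6 - 1*(-5) = -6 + 5 = -1)
I((2 + D)**2, 10) + 91*11 = -1 + 91*11 = -1 + 1001 = 1000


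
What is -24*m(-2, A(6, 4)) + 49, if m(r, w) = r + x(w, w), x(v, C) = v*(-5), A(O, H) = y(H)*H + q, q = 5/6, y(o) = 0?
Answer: 197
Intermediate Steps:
q = 5/6 (q = 5*(1/6) = 5/6 ≈ 0.83333)
A(O, H) = 5/6 (A(O, H) = 0*H + 5/6 = 0 + 5/6 = 5/6)
x(v, C) = -5*v
m(r, w) = r - 5*w
-24*m(-2, A(6, 4)) + 49 = -24*(-2 - 5*5/6) + 49 = -24*(-2 - 25/6) + 49 = -24*(-37/6) + 49 = 148 + 49 = 197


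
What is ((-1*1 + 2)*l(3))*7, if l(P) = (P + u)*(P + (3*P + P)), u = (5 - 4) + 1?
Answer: 525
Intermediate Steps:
u = 2 (u = 1 + 1 = 2)
l(P) = 5*P*(2 + P) (l(P) = (P + 2)*(P + (3*P + P)) = (2 + P)*(P + 4*P) = (2 + P)*(5*P) = 5*P*(2 + P))
((-1*1 + 2)*l(3))*7 = ((-1*1 + 2)*(5*3*(2 + 3)))*7 = ((-1 + 2)*(5*3*5))*7 = (1*75)*7 = 75*7 = 525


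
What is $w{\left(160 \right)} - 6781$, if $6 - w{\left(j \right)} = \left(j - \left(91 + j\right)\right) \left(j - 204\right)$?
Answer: $-10779$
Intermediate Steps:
$w{\left(j \right)} = -18558 + 91 j$ ($w{\left(j \right)} = 6 - \left(j - \left(91 + j\right)\right) \left(j - 204\right) = 6 - - 91 \left(-204 + j\right) = 6 - \left(18564 - 91 j\right) = 6 + \left(-18564 + 91 j\right) = -18558 + 91 j$)
$w{\left(160 \right)} - 6781 = \left(-18558 + 91 \cdot 160\right) - 6781 = \left(-18558 + 14560\right) - 6781 = -3998 - 6781 = -10779$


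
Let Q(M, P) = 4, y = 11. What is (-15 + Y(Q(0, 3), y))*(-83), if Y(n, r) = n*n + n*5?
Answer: -1743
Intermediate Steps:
Y(n, r) = n² + 5*n
(-15 + Y(Q(0, 3), y))*(-83) = (-15 + 4*(5 + 4))*(-83) = (-15 + 4*9)*(-83) = (-15 + 36)*(-83) = 21*(-83) = -1743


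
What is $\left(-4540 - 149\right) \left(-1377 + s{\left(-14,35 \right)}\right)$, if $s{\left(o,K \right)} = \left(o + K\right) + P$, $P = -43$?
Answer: $6559911$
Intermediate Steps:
$s{\left(o,K \right)} = -43 + K + o$ ($s{\left(o,K \right)} = \left(o + K\right) - 43 = \left(K + o\right) - 43 = -43 + K + o$)
$\left(-4540 - 149\right) \left(-1377 + s{\left(-14,35 \right)}\right) = \left(-4540 - 149\right) \left(-1377 - 22\right) = - 4689 \left(-1377 - 22\right) = \left(-4689\right) \left(-1399\right) = 6559911$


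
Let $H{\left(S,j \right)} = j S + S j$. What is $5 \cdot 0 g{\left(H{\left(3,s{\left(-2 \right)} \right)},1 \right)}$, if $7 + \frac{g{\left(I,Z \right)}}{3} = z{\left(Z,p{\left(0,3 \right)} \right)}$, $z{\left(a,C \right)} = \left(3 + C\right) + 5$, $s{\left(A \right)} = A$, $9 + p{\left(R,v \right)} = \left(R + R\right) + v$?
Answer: $0$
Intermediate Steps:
$p{\left(R,v \right)} = -9 + v + 2 R$ ($p{\left(R,v \right)} = -9 + \left(\left(R + R\right) + v\right) = -9 + \left(2 R + v\right) = -9 + \left(v + 2 R\right) = -9 + v + 2 R$)
$z{\left(a,C \right)} = 8 + C$
$H{\left(S,j \right)} = 2 S j$ ($H{\left(S,j \right)} = S j + S j = 2 S j$)
$g{\left(I,Z \right)} = -15$ ($g{\left(I,Z \right)} = -21 + 3 \left(8 + \left(-9 + 3 + 2 \cdot 0\right)\right) = -21 + 3 \left(8 + \left(-9 + 3 + 0\right)\right) = -21 + 3 \left(8 - 6\right) = -21 + 3 \cdot 2 = -21 + 6 = -15$)
$5 \cdot 0 g{\left(H{\left(3,s{\left(-2 \right)} \right)},1 \right)} = 5 \cdot 0 \left(-15\right) = 0 \left(-15\right) = 0$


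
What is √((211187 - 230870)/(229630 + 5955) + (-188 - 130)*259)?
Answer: I*√4571119705255005/235585 ≈ 286.99*I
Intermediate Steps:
√((211187 - 230870)/(229630 + 5955) + (-188 - 130)*259) = √(-19683/235585 - 318*259) = √(-19683*1/235585 - 82362) = √(-19683/235585 - 82362) = √(-19403271453/235585) = I*√4571119705255005/235585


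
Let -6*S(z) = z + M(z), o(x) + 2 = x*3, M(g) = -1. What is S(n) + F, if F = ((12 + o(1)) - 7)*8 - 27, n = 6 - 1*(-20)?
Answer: 101/6 ≈ 16.833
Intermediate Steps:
n = 26 (n = 6 + 20 = 26)
o(x) = -2 + 3*x (o(x) = -2 + x*3 = -2 + 3*x)
S(z) = ⅙ - z/6 (S(z) = -(z - 1)/6 = -(-1 + z)/6 = ⅙ - z/6)
F = 21 (F = ((12 + (-2 + 3*1)) - 7)*8 - 27 = ((12 + (-2 + 3)) - 7)*8 - 27 = ((12 + 1) - 7)*8 - 27 = (13 - 7)*8 - 27 = 6*8 - 27 = 48 - 27 = 21)
S(n) + F = (⅙ - ⅙*26) + 21 = (⅙ - 13/3) + 21 = -25/6 + 21 = 101/6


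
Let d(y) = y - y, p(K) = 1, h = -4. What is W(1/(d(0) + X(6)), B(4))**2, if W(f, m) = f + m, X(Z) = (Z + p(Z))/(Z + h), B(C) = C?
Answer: 900/49 ≈ 18.367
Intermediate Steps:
d(y) = 0
X(Z) = (1 + Z)/(-4 + Z) (X(Z) = (Z + 1)/(Z - 4) = (1 + Z)/(-4 + Z))
W(1/(d(0) + X(6)), B(4))**2 = (1/(0 + (1 + 6)/(-4 + 6)) + 4)**2 = (1/(0 + 7/2) + 4)**2 = (1/(7/2) + 4)**2 = (2/7 + 4)**2 = (30/7)**2 = 900/49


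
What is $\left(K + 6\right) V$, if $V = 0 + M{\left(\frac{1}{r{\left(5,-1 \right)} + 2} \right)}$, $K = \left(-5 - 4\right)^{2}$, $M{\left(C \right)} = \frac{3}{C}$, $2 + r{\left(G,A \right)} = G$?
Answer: $1305$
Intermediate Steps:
$r{\left(G,A \right)} = -2 + G$
$K = 81$ ($K = \left(-9\right)^{2} = 81$)
$V = 15$ ($V = 0 + \frac{3}{\frac{1}{\left(-2 + 5\right) + 2}} = 0 + \frac{3}{\frac{1}{3 + 2}} = 0 + \frac{3}{\frac{1}{5}} = 0 + 3 \frac{1}{\frac{1}{5}} = 0 + 3 \cdot 5 = 0 + 15 = 15$)
$\left(K + 6\right) V = \left(81 + 6\right) 15 = 87 \cdot 15 = 1305$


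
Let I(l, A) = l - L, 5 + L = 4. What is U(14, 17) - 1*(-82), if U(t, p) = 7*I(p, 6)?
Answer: 208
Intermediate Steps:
L = -1 (L = -5 + 4 = -1)
I(l, A) = 1 + l (I(l, A) = l - 1*(-1) = l + 1 = 1 + l)
U(t, p) = 7 + 7*p (U(t, p) = 7*(1 + p) = 7 + 7*p)
U(14, 17) - 1*(-82) = (7 + 7*17) - 1*(-82) = (7 + 119) + 82 = 126 + 82 = 208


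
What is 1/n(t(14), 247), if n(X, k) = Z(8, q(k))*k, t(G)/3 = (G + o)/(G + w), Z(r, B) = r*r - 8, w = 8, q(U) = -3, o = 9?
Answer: 1/13832 ≈ 7.2296e-5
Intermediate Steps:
Z(r, B) = -8 + r² (Z(r, B) = r² - 8 = -8 + r²)
t(G) = 3*(9 + G)/(8 + G) (t(G) = 3*((G + 9)/(G + 8)) = 3*((9 + G)/(8 + G)) = 3*(9 + G)/(8 + G))
n(X, k) = 56*k (n(X, k) = (-8 + 8²)*k = (-8 + 64)*k = 56*k)
1/n(t(14), 247) = 1/(56*247) = 1/13832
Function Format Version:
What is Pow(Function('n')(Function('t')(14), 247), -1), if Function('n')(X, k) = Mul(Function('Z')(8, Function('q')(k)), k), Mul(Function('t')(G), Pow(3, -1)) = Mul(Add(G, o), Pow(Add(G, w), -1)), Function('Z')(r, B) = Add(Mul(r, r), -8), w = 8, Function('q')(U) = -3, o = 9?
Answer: Rational(1, 13832) ≈ 7.2296e-5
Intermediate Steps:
Function('Z')(r, B) = Add(-8, Pow(r, 2)) (Function('Z')(r, B) = Add(Pow(r, 2), -8) = Add(-8, Pow(r, 2)))
Function('t')(G) = Mul(3, Pow(Add(8, G), -1), Add(9, G)) (Function('t')(G) = Mul(3, Mul(Add(G, 9), Pow(Add(G, 8), -1))) = Mul(3, Mul(Add(9, G), Pow(Add(8, G), -1))) = Mul(3, Mul(Pow(Add(8, G), -1), Add(9, G))) = Mul(3, Pow(Add(8, G), -1), Add(9, G)))
Function('n')(X, k) = Mul(56, k) (Function('n')(X, k) = Mul(Add(-8, Pow(8, 2)), k) = Mul(Add(-8, 64), k) = Mul(56, k))
Pow(Function('n')(Function('t')(14), 247), -1) = Pow(Mul(56, 247), -1) = Pow(13832, -1) = Rational(1, 13832)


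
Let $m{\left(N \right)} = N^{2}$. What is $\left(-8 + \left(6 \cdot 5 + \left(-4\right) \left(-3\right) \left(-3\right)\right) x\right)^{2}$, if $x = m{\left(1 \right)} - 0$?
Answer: $196$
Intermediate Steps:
$x = 1$ ($x = 1^{2} - 0 = 1 + 0 = 1$)
$\left(-8 + \left(6 \cdot 5 + \left(-4\right) \left(-3\right) \left(-3\right)\right) x\right)^{2} = \left(-8 + \left(6 \cdot 5 + \left(-4\right) \left(-3\right) \left(-3\right)\right) 1\right)^{2} = \left(-8 + \left(30 + 12 \left(-3\right)\right) 1\right)^{2} = \left(-8 + \left(30 - 36\right) 1\right)^{2} = \left(-8 - 6\right)^{2} = \left(-14\right)^{2} = 196$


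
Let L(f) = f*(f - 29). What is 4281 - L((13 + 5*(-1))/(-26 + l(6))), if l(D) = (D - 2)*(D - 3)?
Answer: 208941/49 ≈ 4264.1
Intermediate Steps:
l(D) = (-3 + D)*(-2 + D) (l(D) = (-2 + D)*(-3 + D) = (-3 + D)*(-2 + D))
L(f) = f*(-29 + f)
4281 - L((13 + 5*(-1))/(-26 + l(6))) = 4281 - (13 + 5*(-1))/(-26 + (6 + 6**2 - 5*6))*(-29 + (13 + 5*(-1))/(-26 + (6 + 6**2 - 5*6))) = 4281 - (13 - 5)/(-26 + (6 + 36 - 30))*(-29 + (13 - 5)/(-26 + (6 + 36 - 30))) = 4281 - 8/(-26 + 12)*(-29 + 8/(-26 + 12)) = 4281 - 8/(-14)*(-29 + 8/(-14)) = 4281 - 8*(-1/14)*(-29 + 8*(-1/14)) = 4281 - (-4)*(-29 - 4/7)/7 = 4281 - (-4)*(-207)/(7*7) = 4281 - 1*828/49 = 4281 - 828/49 = 208941/49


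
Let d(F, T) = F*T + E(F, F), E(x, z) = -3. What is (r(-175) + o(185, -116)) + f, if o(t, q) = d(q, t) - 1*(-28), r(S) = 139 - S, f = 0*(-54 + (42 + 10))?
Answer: -21121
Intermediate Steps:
d(F, T) = -3 + F*T (d(F, T) = F*T - 3 = -3 + F*T)
f = 0 (f = 0*(-54 + 52) = 0*(-2) = 0)
o(t, q) = 25 + q*t (o(t, q) = (-3 + q*t) - 1*(-28) = (-3 + q*t) + 28 = 25 + q*t)
(r(-175) + o(185, -116)) + f = ((139 - 1*(-175)) + (25 - 116*185)) + 0 = ((139 + 175) + (25 - 21460)) + 0 = (314 - 21435) + 0 = -21121 + 0 = -21121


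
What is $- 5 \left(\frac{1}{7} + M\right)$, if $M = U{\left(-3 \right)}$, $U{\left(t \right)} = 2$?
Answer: $- \frac{75}{7} \approx -10.714$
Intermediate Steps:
$M = 2$
$- 5 \left(\frac{1}{7} + M\right) = - 5 \left(\frac{1}{7} + 2\right) = \left(-5\right) \frac{15}{7} = - \frac{75}{7}$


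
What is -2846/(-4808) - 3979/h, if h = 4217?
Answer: -3564725/10137668 ≈ -0.35163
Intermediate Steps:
-2846/(-4808) - 3979/h = -2846/(-4808) - 3979/4217 = -2846*(-1/4808) - 3979*1/4217 = 1423/2404 - 3979/4217 = -3564725/10137668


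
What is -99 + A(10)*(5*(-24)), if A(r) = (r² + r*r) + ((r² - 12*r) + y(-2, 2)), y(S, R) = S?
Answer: -21459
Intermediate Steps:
A(r) = -2 - 12*r + 3*r² (A(r) = (r² + r*r) + ((r² - 12*r) - 2) = (r² + r²) + (-2 + r² - 12*r) = 2*r² + (-2 + r² - 12*r) = -2 - 12*r + 3*r²)
-99 + A(10)*(5*(-24)) = -99 + (-2 - 12*10 + 3*10²)*(5*(-24)) = -99 + (-2 - 120 + 3*100)*(-120) = -99 + (-2 - 120 + 300)*(-120) = -99 + 178*(-120) = -99 - 21360 = -21459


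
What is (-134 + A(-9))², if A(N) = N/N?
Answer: 17689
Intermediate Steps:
A(N) = 1
(-134 + A(-9))² = (-134 + 1)² = (-133)² = 17689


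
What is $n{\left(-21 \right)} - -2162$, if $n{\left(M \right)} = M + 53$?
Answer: $2194$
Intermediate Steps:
$n{\left(M \right)} = 53 + M$
$n{\left(-21 \right)} - -2162 = \left(53 - 21\right) - -2162 = 32 + 2162 = 2194$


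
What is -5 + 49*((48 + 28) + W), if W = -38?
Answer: 1857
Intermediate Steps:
-5 + 49*((48 + 28) + W) = -5 + 49*((48 + 28) - 38) = -5 + 49*(76 - 38) = -5 + 49*38 = -5 + 1862 = 1857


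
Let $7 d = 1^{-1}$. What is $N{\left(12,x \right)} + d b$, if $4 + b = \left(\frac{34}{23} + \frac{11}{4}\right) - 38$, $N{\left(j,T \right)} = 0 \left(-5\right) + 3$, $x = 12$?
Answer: $- \frac{1543}{644} \approx -2.396$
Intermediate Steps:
$N{\left(j,T \right)} = 3$ ($N{\left(j,T \right)} = 0 + 3 = 3$)
$b = - \frac{3475}{92}$ ($b = -4 + \left(\left(\frac{34}{23} + \frac{11}{4}\right) - 38\right) = -4 + \left(\frac{389}{92} - 38\right) = -4 - \frac{3107}{92} = - \frac{3475}{92} \approx -37.772$)
$d = \frac{1}{7}$ ($d = \frac{1}{7 \cdot 1} = \frac{1}{7} \cdot 1 = \frac{1}{7} \approx 0.14286$)
$N{\left(12,x \right)} + d b = 3 + \frac{1}{7} \left(- \frac{3475}{92}\right) = 3 - \frac{3475}{644} = - \frac{1543}{644}$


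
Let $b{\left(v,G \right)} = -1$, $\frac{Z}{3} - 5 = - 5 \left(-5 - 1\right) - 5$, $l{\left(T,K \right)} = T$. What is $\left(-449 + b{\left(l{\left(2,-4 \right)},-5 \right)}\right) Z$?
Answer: $-40500$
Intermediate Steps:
$Z = 90$ ($Z = 15 + 3 \left(- 5 \left(-5 - 1\right) - 5\right) = 15 + 3 \left(\left(-5\right) \left(-6\right) - 5\right) = 15 + 3 \left(30 - 5\right) = 15 + 3 \cdot 25 = 15 + 75 = 90$)
$\left(-449 + b{\left(l{\left(2,-4 \right)},-5 \right)}\right) Z = \left(-449 - 1\right) 90 = \left(-450\right) 90 = -40500$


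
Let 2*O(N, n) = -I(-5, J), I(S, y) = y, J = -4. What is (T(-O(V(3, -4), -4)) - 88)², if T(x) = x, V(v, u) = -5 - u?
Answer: 8100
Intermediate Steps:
O(N, n) = 2 (O(N, n) = (-1*(-4))/2 = (½)*4 = 2)
(T(-O(V(3, -4), -4)) - 88)² = (-1*2 - 88)² = (-2 - 88)² = (-90)² = 8100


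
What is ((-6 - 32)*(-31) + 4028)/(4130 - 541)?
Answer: 5206/3589 ≈ 1.4505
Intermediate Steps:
((-6 - 32)*(-31) + 4028)/(4130 - 541) = (-38*(-31) + 4028)/3589 = (1178 + 4028)*(1/3589) = 5206*(1/3589) = 5206/3589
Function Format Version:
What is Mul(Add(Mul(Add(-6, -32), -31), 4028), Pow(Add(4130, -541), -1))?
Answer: Rational(5206, 3589) ≈ 1.4505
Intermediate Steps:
Mul(Add(Mul(Add(-6, -32), -31), 4028), Pow(Add(4130, -541), -1)) = Mul(Add(Mul(-38, -31), 4028), Pow(3589, -1)) = Mul(Add(1178, 4028), Rational(1, 3589)) = Mul(5206, Rational(1, 3589)) = Rational(5206, 3589)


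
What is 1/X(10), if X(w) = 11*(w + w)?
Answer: 1/220 ≈ 0.0045455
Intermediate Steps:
X(w) = 22*w (X(w) = 11*(2*w) = 22*w)
1/X(10) = 1/(22*10) = 1/220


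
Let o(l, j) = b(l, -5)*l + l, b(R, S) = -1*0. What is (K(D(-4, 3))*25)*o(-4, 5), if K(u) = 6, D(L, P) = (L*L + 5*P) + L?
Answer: -600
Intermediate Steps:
D(L, P) = L + L**2 + 5*P (D(L, P) = (L**2 + 5*P) + L = L + L**2 + 5*P)
b(R, S) = 0
o(l, j) = l (o(l, j) = 0*l + l = 0 + l = l)
(K(D(-4, 3))*25)*o(-4, 5) = (6*25)*(-4) = 150*(-4) = -600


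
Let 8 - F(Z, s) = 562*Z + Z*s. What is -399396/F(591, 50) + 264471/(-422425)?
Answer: 18264981534/38196090925 ≈ 0.47819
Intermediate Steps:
F(Z, s) = 8 - 562*Z - Z*s (F(Z, s) = 8 - (562*Z + Z*s) = 8 + (-562*Z - Z*s) = 8 - 562*Z - Z*s)
-399396/F(591, 50) + 264471/(-422425) = -399396/(8 - 562*591 - 1*591*50) + 264471/(-422425) = -399396/(8 - 332142 - 29550) + 264471*(-1/422425) = -399396/(-361684) - 264471/422425 = -399396*(-1/361684) - 264471/422425 = 99849/90421 - 264471/422425 = 18264981534/38196090925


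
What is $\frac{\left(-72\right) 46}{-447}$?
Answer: $\frac{1104}{149} \approx 7.4094$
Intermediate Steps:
$\frac{\left(-72\right) 46}{-447} = \left(- \frac{1}{447}\right) \left(-3312\right) = \frac{1104}{149}$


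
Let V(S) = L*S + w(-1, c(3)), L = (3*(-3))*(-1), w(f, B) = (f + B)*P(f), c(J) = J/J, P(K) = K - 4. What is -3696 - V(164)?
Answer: -5172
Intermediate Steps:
P(K) = -4 + K
c(J) = 1
w(f, B) = (-4 + f)*(B + f) (w(f, B) = (f + B)*(-4 + f) = (B + f)*(-4 + f) = (-4 + f)*(B + f))
L = 9 (L = -9*(-1) = 9)
V(S) = 9*S (V(S) = 9*S + (-4 - 1)*(1 - 1) = 9*S - 5*0 = 9*S + 0 = 9*S)
-3696 - V(164) = -3696 - 9*164 = -3696 - 1*1476 = -3696 - 1476 = -5172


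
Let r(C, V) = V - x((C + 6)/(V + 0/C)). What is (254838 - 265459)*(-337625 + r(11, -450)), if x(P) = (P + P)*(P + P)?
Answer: 181778915928844/50625 ≈ 3.5907e+9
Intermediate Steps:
x(P) = 4*P**2 (x(P) = (2*P)*(2*P) = 4*P**2)
r(C, V) = V - 4*(6 + C)**2/V**2 (r(C, V) = V - 4*((C + 6)/(V + 0/C))**2 = V - 4*((6 + C)/(V + 0))**2 = V - 4*((6 + C)/V)**2 = V - 4*(6 + C)**2/V**2)
(254838 - 265459)*(-337625 + r(11, -450)) = (254838 - 265459)*(-337625 + (-450 - 4*(6 + 11)**2/(-450)**2)) = -10621*(-337625 + (-450 - 4*1/202500*17**2)) = -10621*(-337625 + (-450 - 4*1/202500*289)) = -10621*(-337625 + (-450 - 289/50625)) = -10621*(-337625 - 22781539/50625) = -10621*(-17115047164/50625) = 181778915928844/50625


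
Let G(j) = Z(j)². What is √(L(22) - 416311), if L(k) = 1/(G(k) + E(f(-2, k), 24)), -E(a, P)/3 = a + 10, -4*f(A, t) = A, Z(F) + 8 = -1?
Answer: I*√453362657/33 ≈ 645.22*I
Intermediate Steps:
Z(F) = -9 (Z(F) = -8 - 1 = -9)
f(A, t) = -A/4
E(a, P) = -30 - 3*a (E(a, P) = -3*(a + 10) = -3*(10 + a) = -30 - 3*a)
G(j) = 81 (G(j) = (-9)² = 81)
L(k) = 2/99 (L(k) = 1/(81 + (-30 - (-3)*(-2)/4)) = 1/(81 + (-30 - 3*½)) = 1/(81 + (-30 - 3/2)) = 1/(81 - 63/2) = 1/(99/2) = 2/99)
√(L(22) - 416311) = √(2/99 - 416311) = √(-41214787/99) = I*√453362657/33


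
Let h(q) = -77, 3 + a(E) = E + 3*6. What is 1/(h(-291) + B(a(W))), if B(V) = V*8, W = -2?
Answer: 1/27 ≈ 0.037037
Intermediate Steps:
a(E) = 15 + E (a(E) = -3 + (E + 3*6) = -3 + (E + 18) = -3 + (18 + E) = 15 + E)
B(V) = 8*V
1/(h(-291) + B(a(W))) = 1/(-77 + 8*(15 - 2)) = 1/(-77 + 8*13) = 1/(-77 + 104) = 1/27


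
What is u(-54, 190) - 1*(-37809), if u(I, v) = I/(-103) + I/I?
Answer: 3894484/103 ≈ 37811.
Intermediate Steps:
u(I, v) = 1 - I/103 (u(I, v) = I*(-1/103) + 1 = -I/103 + 1 = 1 - I/103)
u(-54, 190) - 1*(-37809) = (1 - 1/103*(-54)) - 1*(-37809) = (1 + 54/103) + 37809 = 157/103 + 37809 = 3894484/103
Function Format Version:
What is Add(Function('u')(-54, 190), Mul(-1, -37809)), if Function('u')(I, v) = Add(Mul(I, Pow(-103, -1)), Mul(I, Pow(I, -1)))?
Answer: Rational(3894484, 103) ≈ 37811.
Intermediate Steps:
Function('u')(I, v) = Add(1, Mul(Rational(-1, 103), I)) (Function('u')(I, v) = Add(Mul(I, Rational(-1, 103)), 1) = Add(Mul(Rational(-1, 103), I), 1) = Add(1, Mul(Rational(-1, 103), I)))
Add(Function('u')(-54, 190), Mul(-1, -37809)) = Add(Add(1, Mul(Rational(-1, 103), -54)), Mul(-1, -37809)) = Add(Add(1, Rational(54, 103)), 37809) = Add(Rational(157, 103), 37809) = Rational(3894484, 103)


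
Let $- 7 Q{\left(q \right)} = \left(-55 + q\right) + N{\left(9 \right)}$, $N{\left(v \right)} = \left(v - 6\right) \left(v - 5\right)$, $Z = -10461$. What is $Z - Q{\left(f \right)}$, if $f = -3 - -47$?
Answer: $- \frac{73226}{7} \approx -10461.0$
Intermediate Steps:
$f = 44$ ($f = -3 + 47 = 44$)
$N{\left(v \right)} = \left(-6 + v\right) \left(-5 + v\right)$
$Q{\left(q \right)} = \frac{43}{7} - \frac{q}{7}$ ($Q{\left(q \right)} = - \frac{\left(-55 + q\right) + \left(30 + 9^{2} - 99\right)}{7} = - \frac{\left(-55 + q\right) + \left(30 + 81 - 99\right)}{7} = - \frac{\left(-55 + q\right) + 12}{7} = - \frac{-43 + q}{7} = \frac{43}{7} - \frac{q}{7}$)
$Z - Q{\left(f \right)} = -10461 - \left(\frac{43}{7} - \frac{44}{7}\right) = -10461 - - \frac{1}{7} = -10461 + \frac{1}{7} = - \frac{73226}{7}$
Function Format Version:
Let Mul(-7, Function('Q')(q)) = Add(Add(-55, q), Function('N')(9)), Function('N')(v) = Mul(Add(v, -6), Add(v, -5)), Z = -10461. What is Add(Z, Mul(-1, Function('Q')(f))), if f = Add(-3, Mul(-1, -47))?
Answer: Rational(-73226, 7) ≈ -10461.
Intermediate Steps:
f = 44 (f = Add(-3, 47) = 44)
Function('N')(v) = Mul(Add(-6, v), Add(-5, v))
Function('Q')(q) = Add(Rational(43, 7), Mul(Rational(-1, 7), q)) (Function('Q')(q) = Mul(Rational(-1, 7), Add(Add(-55, q), Add(30, Pow(9, 2), Mul(-11, 9)))) = Mul(Rational(-1, 7), Add(Add(-55, q), Add(30, 81, -99))) = Mul(Rational(-1, 7), Add(Add(-55, q), 12)) = Mul(Rational(-1, 7), Add(-43, q)) = Add(Rational(43, 7), Mul(Rational(-1, 7), q)))
Add(Z, Mul(-1, Function('Q')(f))) = Add(-10461, Mul(-1, Add(Rational(43, 7), Mul(Rational(-1, 7), 44)))) = Add(-10461, Mul(-1, Add(Rational(43, 7), Rational(-44, 7)))) = Add(-10461, Mul(-1, Rational(-1, 7))) = Add(-10461, Rational(1, 7)) = Rational(-73226, 7)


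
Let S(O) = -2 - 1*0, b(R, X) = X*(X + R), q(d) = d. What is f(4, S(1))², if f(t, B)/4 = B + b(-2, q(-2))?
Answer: 576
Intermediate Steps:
b(R, X) = X*(R + X)
S(O) = -2 (S(O) = -2 + 0 = -2)
f(t, B) = 32 + 4*B (f(t, B) = 4*(B - 2*(-2 - 2)) = 4*(B - 2*(-4)) = 4*(B + 8) = 4*(8 + B) = 32 + 4*B)
f(4, S(1))² = (32 + 4*(-2))² = (32 - 8)² = 24² = 576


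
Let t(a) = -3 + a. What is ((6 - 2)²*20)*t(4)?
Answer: 320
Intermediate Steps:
((6 - 2)²*20)*t(4) = ((6 - 2)²*20)*(-3 + 4) = (4²*20)*1 = (16*20)*1 = 320*1 = 320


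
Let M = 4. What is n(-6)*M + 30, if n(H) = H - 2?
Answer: -2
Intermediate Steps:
n(H) = -2 + H
n(-6)*M + 30 = (-2 - 6)*4 + 30 = -8*4 + 30 = -32 + 30 = -2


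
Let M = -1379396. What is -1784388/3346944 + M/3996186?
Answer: -489479479583/557292114816 ≈ -0.87832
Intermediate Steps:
-1784388/3346944 + M/3996186 = -1784388/3346944 - 1379396/3996186 = -1784388*1/3346944 - 1379396*1/3996186 = -148699/278912 - 689698/1998093 = -489479479583/557292114816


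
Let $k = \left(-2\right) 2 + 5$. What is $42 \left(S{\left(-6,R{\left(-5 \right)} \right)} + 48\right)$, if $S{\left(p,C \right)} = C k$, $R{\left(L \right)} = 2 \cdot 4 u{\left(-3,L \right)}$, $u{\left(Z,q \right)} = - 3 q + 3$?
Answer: $8064$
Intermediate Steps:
$u{\left(Z,q \right)} = 3 - 3 q$
$k = 1$ ($k = -4 + 5 = 1$)
$R{\left(L \right)} = 24 - 24 L$ ($R{\left(L \right)} = 2 \cdot 4 \left(3 - 3 L\right) = 8 \left(3 - 3 L\right) = 24 - 24 L$)
$S{\left(p,C \right)} = C$ ($S{\left(p,C \right)} = C 1 = C$)
$42 \left(S{\left(-6,R{\left(-5 \right)} \right)} + 48\right) = 42 \left(\left(24 - -120\right) + 48\right) = 42 \left(\left(24 + 120\right) + 48\right) = 42 \left(144 + 48\right) = 42 \cdot 192 = 8064$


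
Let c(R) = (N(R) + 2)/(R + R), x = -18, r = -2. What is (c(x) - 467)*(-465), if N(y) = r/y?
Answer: 23455685/108 ≈ 2.1718e+5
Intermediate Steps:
N(y) = -2/y
c(R) = (2 - 2/R)/(2*R) (c(R) = (-2/R + 2)/(R + R) = (2 - 2/R)/((2*R)) = (2 - 2/R)*(1/(2*R)) = (2 - 2/R)/(2*R))
(c(x) - 467)*(-465) = ((-1 - 18)/(-18)² - 467)*(-465) = ((1/324)*(-19) - 467)*(-465) = (-19/324 - 467)*(-465) = -151327/324*(-465) = 23455685/108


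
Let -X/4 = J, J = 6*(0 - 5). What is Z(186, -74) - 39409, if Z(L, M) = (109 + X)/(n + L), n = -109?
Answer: -3034264/77 ≈ -39406.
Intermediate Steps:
J = -30 (J = 6*(-5) = -30)
X = 120 (X = -4*(-30) = 120)
Z(L, M) = 229/(-109 + L) (Z(L, M) = (109 + 120)/(-109 + L) = 229/(-109 + L))
Z(186, -74) - 39409 = 229/(-109 + 186) - 39409 = 229/77 - 39409 = -3034264/77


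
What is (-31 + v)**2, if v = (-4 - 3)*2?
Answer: 2025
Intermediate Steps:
v = -14 (v = -7*2 = -14)
(-31 + v)**2 = (-31 - 14)**2 = (-45)**2 = 2025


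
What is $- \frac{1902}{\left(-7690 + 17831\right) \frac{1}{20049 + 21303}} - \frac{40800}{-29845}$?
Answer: $- \frac{469388076816}{60531629} \approx -7754.4$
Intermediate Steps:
$- \frac{1902}{\left(-7690 + 17831\right) \frac{1}{20049 + 21303}} - \frac{40800}{-29845} = - \frac{1902}{10141 \cdot \frac{1}{41352}} - - \frac{8160}{5969} = - \frac{1902}{10141 \cdot \frac{1}{41352}} + \frac{8160}{5969} = - \frac{1902}{\frac{10141}{41352}} + \frac{8160}{5969} = \left(-1902\right) \frac{41352}{10141} + \frac{8160}{5969} = - \frac{78651504}{10141} + \frac{8160}{5969} = - \frac{469388076816}{60531629}$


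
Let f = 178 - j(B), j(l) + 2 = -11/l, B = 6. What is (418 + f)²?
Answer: 12952801/36 ≈ 3.5980e+5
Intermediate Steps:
j(l) = -2 - 11/l
f = 1091/6 (f = 178 - (-2 - 11/6) = 178 - 1*(-23/6) = 178 + 23/6 = 1091/6 ≈ 181.83)
(418 + f)² = (418 + 1091/6)² = (3599/6)² = 12952801/36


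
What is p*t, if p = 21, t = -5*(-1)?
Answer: 105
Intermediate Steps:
t = 5
p*t = 21*5 = 105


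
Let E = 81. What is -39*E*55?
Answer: -173745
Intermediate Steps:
-39*E*55 = -39*81*55 = -3159*55 = -173745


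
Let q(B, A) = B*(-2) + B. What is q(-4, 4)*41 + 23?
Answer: 187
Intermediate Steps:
q(B, A) = -B (q(B, A) = -2*B + B = -B)
q(-4, 4)*41 + 23 = -1*(-4)*41 + 23 = 4*41 + 23 = 164 + 23 = 187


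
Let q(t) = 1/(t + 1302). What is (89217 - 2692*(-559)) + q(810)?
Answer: 3366623041/2112 ≈ 1.5940e+6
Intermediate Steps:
q(t) = 1/(1302 + t)
(89217 - 2692*(-559)) + q(810) = (89217 - 2692*(-559)) + 1/(1302 + 810) = (89217 + 1504828) + 1/2112 = 1594045 + 1/2112 = 3366623041/2112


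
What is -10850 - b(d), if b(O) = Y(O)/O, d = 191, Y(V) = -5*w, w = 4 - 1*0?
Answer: -2072330/191 ≈ -10850.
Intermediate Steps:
w = 4 (w = 4 + 0 = 4)
Y(V) = -20 (Y(V) = -5*4 = -20)
b(O) = -20/O
-10850 - b(d) = -10850 - (-20)/191 = -10850 - 1*(-20/191) = -10850 + 20/191 = -2072330/191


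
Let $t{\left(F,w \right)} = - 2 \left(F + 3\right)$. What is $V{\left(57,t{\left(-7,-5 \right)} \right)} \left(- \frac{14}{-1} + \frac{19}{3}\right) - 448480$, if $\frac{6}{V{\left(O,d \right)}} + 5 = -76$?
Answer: $- \frac{36327002}{81} \approx -4.4848 \cdot 10^{5}$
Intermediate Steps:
$t{\left(F,w \right)} = -6 - 2 F$ ($t{\left(F,w \right)} = - 2 \left(3 + F\right) = -6 - 2 F$)
$V{\left(O,d \right)} = - \frac{2}{27}$ ($V{\left(O,d \right)} = \frac{6}{-5 - 76} = \frac{6}{-81} = 6 \left(- \frac{1}{81}\right) = - \frac{2}{27}$)
$V{\left(57,t{\left(-7,-5 \right)} \right)} \left(- \frac{14}{-1} + \frac{19}{3}\right) - 448480 = - \frac{2 \left(- \frac{14}{-1} + \frac{19}{3}\right)}{27} - 448480 = - \frac{2 \left(\left(-14\right) \left(-1\right) + 19 \cdot \frac{1}{3}\right)}{27} - 448480 = - \frac{2 \left(14 + \frac{19}{3}\right)}{27} - 448480 = \left(- \frac{2}{27}\right) \frac{61}{3} - 448480 = - \frac{122}{81} - 448480 = - \frac{36327002}{81}$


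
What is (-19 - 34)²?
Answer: 2809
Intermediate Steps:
(-19 - 34)² = (-53)² = 2809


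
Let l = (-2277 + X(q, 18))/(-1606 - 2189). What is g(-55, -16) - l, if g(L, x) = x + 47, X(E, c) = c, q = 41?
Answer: 38462/1265 ≈ 30.405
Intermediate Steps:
g(L, x) = 47 + x
l = 753/1265 (l = (-2277 + 18)/(-1606 - 2189) = -2259/(-3795) = -2259*(-1/3795) = 753/1265 ≈ 0.59526)
g(-55, -16) - l = (47 - 16) - 1*753/1265 = 31 - 753/1265 = 38462/1265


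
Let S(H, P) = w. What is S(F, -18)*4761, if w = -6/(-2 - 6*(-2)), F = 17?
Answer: -14283/5 ≈ -2856.6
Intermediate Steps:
w = -⅗ (w = -6/(-2 - 1*(-12)) = -6/(-2 + 12) = -6/10 = -6*⅒ = -⅗ ≈ -0.60000)
S(H, P) = -⅗
S(F, -18)*4761 = -⅗*4761 = -14283/5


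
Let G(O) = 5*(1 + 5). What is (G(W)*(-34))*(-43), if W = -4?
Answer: 43860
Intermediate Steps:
G(O) = 30 (G(O) = 5*6 = 30)
(G(W)*(-34))*(-43) = (30*(-34))*(-43) = -1020*(-43) = 43860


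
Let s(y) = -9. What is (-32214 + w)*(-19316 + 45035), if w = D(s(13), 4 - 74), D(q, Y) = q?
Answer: -828743337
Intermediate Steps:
w = -9
(-32214 + w)*(-19316 + 45035) = (-32214 - 9)*(-19316 + 45035) = -32223*25719 = -828743337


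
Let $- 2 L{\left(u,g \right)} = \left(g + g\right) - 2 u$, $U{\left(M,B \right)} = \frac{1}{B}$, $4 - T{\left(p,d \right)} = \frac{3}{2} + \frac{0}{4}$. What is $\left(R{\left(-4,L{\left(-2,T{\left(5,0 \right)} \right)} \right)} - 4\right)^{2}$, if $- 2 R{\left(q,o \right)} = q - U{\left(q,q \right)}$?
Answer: $\frac{289}{64} \approx 4.5156$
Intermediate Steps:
$T{\left(p,d \right)} = \frac{5}{2}$ ($T{\left(p,d \right)} = 4 - \left(\frac{3}{2} + \frac{0}{4}\right) = 4 - \left(3 \cdot \frac{1}{2} + 0 \cdot \frac{1}{4}\right) = 4 - \left(\frac{3}{2} + 0\right) = 4 - \frac{3}{2} = \frac{5}{2}$)
$L{\left(u,g \right)} = u - g$ ($L{\left(u,g \right)} = - \frac{\left(g + g\right) - 2 u}{2} = - \frac{2 g - 2 u}{2} = - \frac{- 2 u + 2 g}{2} = u - g$)
$R{\left(q,o \right)} = \frac{1}{2 q} - \frac{q}{2}$ ($R{\left(q,o \right)} = - \frac{q - \frac{1}{q}}{2} = \frac{1}{2 q} - \frac{q}{2}$)
$\left(R{\left(-4,L{\left(-2,T{\left(5,0 \right)} \right)} \right)} - 4\right)^{2} = \left(\frac{1 - \left(-4\right)^{2}}{2 \left(-4\right)} - 4\right)^{2} = \left(\frac{1}{2} \left(- \frac{1}{4}\right) \left(1 - 16\right) - 4\right)^{2} = \left(\frac{1}{2} \left(- \frac{1}{4}\right) \left(-15\right) - 4\right)^{2} = \left(\frac{15}{8} - 4\right)^{2} = \left(- \frac{17}{8}\right)^{2} = \frac{289}{64}$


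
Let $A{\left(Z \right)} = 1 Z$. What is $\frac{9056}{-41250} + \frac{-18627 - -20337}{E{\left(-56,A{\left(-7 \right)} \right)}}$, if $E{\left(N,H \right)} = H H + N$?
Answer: $- \frac{35300446}{144375} \approx -244.51$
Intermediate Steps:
$A{\left(Z \right)} = Z$
$E{\left(N,H \right)} = N + H^{2}$ ($E{\left(N,H \right)} = H^{2} + N = N + H^{2}$)
$\frac{9056}{-41250} + \frac{-18627 - -20337}{E{\left(-56,A{\left(-7 \right)} \right)}} = \frac{9056}{-41250} + \frac{-18627 - -20337}{-56 + \left(-7\right)^{2}} = 9056 \left(- \frac{1}{41250}\right) + \frac{-18627 + 20337}{-56 + 49} = - \frac{4528}{20625} + \frac{1710}{-7} = - \frac{4528}{20625} + 1710 \left(- \frac{1}{7}\right) = - \frac{4528}{20625} - \frac{1710}{7} = - \frac{35300446}{144375}$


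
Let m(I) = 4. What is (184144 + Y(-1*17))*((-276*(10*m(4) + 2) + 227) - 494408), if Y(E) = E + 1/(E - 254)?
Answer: -25237271555568/271 ≈ -9.3126e+10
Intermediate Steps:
Y(E) = E + 1/(-254 + E)
(184144 + Y(-1*17))*((-276*(10*m(4) + 2) + 227) - 494408) = (184144 + (1 + (-1*17)² - (-254)*17)/(-254 - 1*17))*((-276*(10*4 + 2) + 227) - 494408) = (184144 + (1 + (-17)² - 254*(-17))/(-254 - 17))*((-276*(40 + 2) + 227) - 494408) = (184144 + (1 + 289 + 4318)/(-271))*((-276*42 + 227) - 494408) = (184144 - 1/271*4608)*((-11592 + 227) - 494408) = (184144 - 4608/271)*(-11365 - 494408) = (49898416/271)*(-505773) = -25237271555568/271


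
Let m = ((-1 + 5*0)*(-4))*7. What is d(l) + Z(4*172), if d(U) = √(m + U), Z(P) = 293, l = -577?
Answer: 293 + 3*I*√61 ≈ 293.0 + 23.431*I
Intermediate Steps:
m = 28 (m = ((-1 + 0)*(-4))*7 = -1*(-4)*7 = 4*7 = 28)
d(U) = √(28 + U)
d(l) + Z(4*172) = √(28 - 577) + 293 = √(-549) + 293 = 3*I*√61 + 293 = 293 + 3*I*√61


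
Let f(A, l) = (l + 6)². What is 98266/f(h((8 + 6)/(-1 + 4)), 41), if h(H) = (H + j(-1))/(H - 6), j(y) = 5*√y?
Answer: 98266/2209 ≈ 44.484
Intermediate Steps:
h(H) = (H + 5*I)/(-6 + H) (h(H) = (H + 5*√(-1))/(H - 6) = (H + 5*I)/(-6 + H))
f(A, l) = (6 + l)²
98266/f(h((8 + 6)/(-1 + 4)), 41) = 98266/((6 + 41)²) = 98266/(47²) = 98266/2209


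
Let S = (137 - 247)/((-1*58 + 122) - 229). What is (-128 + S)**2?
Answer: 145924/9 ≈ 16214.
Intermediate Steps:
S = 2/3 (S = -110/((-58 + 122) - 229) = -110/(64 - 229) = -110/(-165) = -110*(-1/165) = 2/3 ≈ 0.66667)
(-128 + S)**2 = (-128 + 2/3)**2 = (-382/3)**2 = 145924/9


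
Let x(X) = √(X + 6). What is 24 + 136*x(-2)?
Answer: 296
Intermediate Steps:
x(X) = √(6 + X)
24 + 136*x(-2) = 24 + 136*√(6 - 2) = 24 + 136*√4 = 24 + 136*2 = 24 + 272 = 296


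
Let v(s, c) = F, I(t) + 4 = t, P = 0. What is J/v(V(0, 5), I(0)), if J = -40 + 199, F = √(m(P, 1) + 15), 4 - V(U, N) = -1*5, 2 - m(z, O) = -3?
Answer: 159*√5/10 ≈ 35.553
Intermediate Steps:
I(t) = -4 + t
m(z, O) = 5 (m(z, O) = 2 - 1*(-3) = 2 + 3 = 5)
V(U, N) = 9 (V(U, N) = 4 - (-1)*5 = 4 - 1*(-5) = 4 + 5 = 9)
F = 2*√5 (F = √(5 + 15) = √20 = 2*√5 ≈ 4.4721)
v(s, c) = 2*√5
J = 159
J/v(V(0, 5), I(0)) = 159/((2*√5)) = 159*(√5/10) = 159*√5/10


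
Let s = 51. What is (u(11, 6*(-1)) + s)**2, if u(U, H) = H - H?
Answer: 2601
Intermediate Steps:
u(U, H) = 0
(u(11, 6*(-1)) + s)**2 = (0 + 51)**2 = 51**2 = 2601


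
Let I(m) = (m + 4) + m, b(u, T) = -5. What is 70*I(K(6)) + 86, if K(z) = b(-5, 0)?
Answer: -334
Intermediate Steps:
K(z) = -5
I(m) = 4 + 2*m (I(m) = (4 + m) + m = 4 + 2*m)
70*I(K(6)) + 86 = 70*(4 + 2*(-5)) + 86 = 70*(4 - 10) + 86 = 70*(-6) + 86 = -420 + 86 = -334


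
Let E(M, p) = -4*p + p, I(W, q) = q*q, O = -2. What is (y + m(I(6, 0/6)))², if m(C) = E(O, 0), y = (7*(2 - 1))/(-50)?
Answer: 49/2500 ≈ 0.019600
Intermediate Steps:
I(W, q) = q²
E(M, p) = -3*p
y = -7/50 (y = (7*1)*(-1/50) = 7*(-1/50) = -7/50 ≈ -0.14000)
m(C) = 0 (m(C) = -3*0 = 0)
(y + m(I(6, 0/6)))² = (-7/50 + 0)² = (-7/50)² = 49/2500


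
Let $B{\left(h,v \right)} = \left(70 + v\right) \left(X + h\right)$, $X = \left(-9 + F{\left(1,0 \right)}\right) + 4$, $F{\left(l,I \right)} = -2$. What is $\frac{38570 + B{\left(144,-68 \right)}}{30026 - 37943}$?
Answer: $- \frac{996}{203} \approx -4.9064$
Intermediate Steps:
$X = -7$ ($X = \left(-9 - 2\right) + 4 = -11 + 4 = -7$)
$B{\left(h,v \right)} = \left(-7 + h\right) \left(70 + v\right)$ ($B{\left(h,v \right)} = \left(70 + v\right) \left(-7 + h\right) = \left(-7 + h\right) \left(70 + v\right)$)
$\frac{38570 + B{\left(144,-68 \right)}}{30026 - 37943} = \frac{38570 + \left(-490 - -476 + 70 \cdot 144 + 144 \left(-68\right)\right)}{30026 - 37943} = \frac{38570 + \left(-490 + 476 + 10080 - 9792\right)}{-7917} = \left(38570 + 274\right) \left(- \frac{1}{7917}\right) = 38844 \left(- \frac{1}{7917}\right) = - \frac{996}{203}$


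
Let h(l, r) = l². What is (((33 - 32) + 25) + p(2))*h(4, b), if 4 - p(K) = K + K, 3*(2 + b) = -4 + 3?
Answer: 416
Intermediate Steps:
b = -7/3 (b = -2 + (-4 + 3)/3 = -2 + (⅓)*(-1) = -2 - ⅓ = -7/3 ≈ -2.3333)
p(K) = 4 - 2*K (p(K) = 4 - (K + K) = 4 - 2*K)
(((33 - 32) + 25) + p(2))*h(4, b) = (((33 - 32) + 25) + (4 - 2*2))*4² = ((1 + 25) + (4 - 4))*16 = (26 + 0)*16 = 26*16 = 416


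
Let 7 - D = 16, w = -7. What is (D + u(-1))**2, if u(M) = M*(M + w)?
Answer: 1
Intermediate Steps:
D = -9 (D = 7 - 1*16 = 7 - 16 = -9)
u(M) = M*(-7 + M) (u(M) = M*(M - 7) = M*(-7 + M))
(D + u(-1))**2 = (-9 - (-7 - 1))**2 = (-9 - 1*(-8))**2 = (-9 + 8)**2 = (-1)**2 = 1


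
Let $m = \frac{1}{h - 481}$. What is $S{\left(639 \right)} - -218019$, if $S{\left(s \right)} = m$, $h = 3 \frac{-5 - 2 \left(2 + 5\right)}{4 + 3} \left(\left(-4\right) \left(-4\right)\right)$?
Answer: $\frac{932903294}{4279} \approx 2.1802 \cdot 10^{5}$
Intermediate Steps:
$h = - \frac{912}{7}$ ($h = 3 \frac{-5 - 14}{7} \cdot 16 = 3 \left(-5 - 14\right) \frac{1}{7} \cdot 16 = 3 \left(\left(-19\right) \frac{1}{7}\right) 16 = 3 \left(- \frac{19}{7}\right) 16 = \left(- \frac{57}{7}\right) 16 = - \frac{912}{7} \approx -130.29$)
$m = - \frac{7}{4279}$ ($m = \frac{1}{- \frac{912}{7} - 481} = \frac{1}{- \frac{4279}{7}} = - \frac{7}{4279} \approx -0.0016359$)
$S{\left(s \right)} = - \frac{7}{4279}$
$S{\left(639 \right)} - -218019 = - \frac{7}{4279} - -218019 = - \frac{7}{4279} + 218019 = \frac{932903294}{4279}$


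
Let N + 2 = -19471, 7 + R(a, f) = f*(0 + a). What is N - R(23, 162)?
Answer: -23192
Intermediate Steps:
R(a, f) = -7 + a*f (R(a, f) = -7 + f*(0 + a) = -7 + f*a = -7 + a*f)
N = -19473 (N = -2 - 19471 = -19473)
N - R(23, 162) = -19473 - (-7 + 23*162) = -19473 - (-7 + 3726) = -19473 - 1*3719 = -19473 - 3719 = -23192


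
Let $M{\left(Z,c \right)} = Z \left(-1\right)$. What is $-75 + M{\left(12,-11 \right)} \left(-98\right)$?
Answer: $1101$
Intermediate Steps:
$M{\left(Z,c \right)} = - Z$
$-75 + M{\left(12,-11 \right)} \left(-98\right) = -75 + \left(-1\right) 12 \left(-98\right) = -75 - -1176 = -75 + 1176 = 1101$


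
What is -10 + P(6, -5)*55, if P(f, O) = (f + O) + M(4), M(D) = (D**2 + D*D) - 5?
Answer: 1530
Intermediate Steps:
M(D) = -5 + 2*D**2 (M(D) = (D**2 + D**2) - 5 = 2*D**2 - 5 = -5 + 2*D**2)
P(f, O) = 27 + O + f (P(f, O) = (f + O) + (-5 + 2*4**2) = (O + f) + (-5 + 2*16) = (O + f) + (-5 + 32) = (O + f) + 27 = 27 + O + f)
-10 + P(6, -5)*55 = -10 + (27 - 5 + 6)*55 = -10 + 28*55 = -10 + 1540 = 1530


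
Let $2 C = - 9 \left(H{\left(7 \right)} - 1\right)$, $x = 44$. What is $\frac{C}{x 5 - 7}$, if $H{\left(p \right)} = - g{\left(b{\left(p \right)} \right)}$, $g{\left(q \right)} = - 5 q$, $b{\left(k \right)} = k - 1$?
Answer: $- \frac{87}{142} \approx -0.61268$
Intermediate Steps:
$b{\left(k \right)} = -1 + k$ ($b{\left(k \right)} = k - 1 = -1 + k$)
$H{\left(p \right)} = -5 + 5 p$ ($H{\left(p \right)} = - \left(-5\right) \left(-1 + p\right) = - (5 - 5 p) = -5 + 5 p$)
$C = - \frac{261}{2}$ ($C = \frac{\left(-9\right) \left(\left(-5 + 5 \cdot 7\right) - 1\right)}{2} = \frac{\left(-9\right) \left(\left(-5 + 35\right) - 1\right)}{2} = \frac{\left(-9\right) \left(30 - 1\right)}{2} = \frac{\left(-9\right) 29}{2} = \frac{1}{2} \left(-261\right) = - \frac{261}{2} \approx -130.5$)
$\frac{C}{x 5 - 7} = - \frac{261}{2 \left(44 \cdot 5 - 7\right)} = - \frac{261}{2 \left(220 - 7\right)} = - \frac{261}{2 \cdot 213} = \left(- \frac{261}{2}\right) \frac{1}{213} = - \frac{87}{142}$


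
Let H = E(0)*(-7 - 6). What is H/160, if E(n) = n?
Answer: 0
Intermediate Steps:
H = 0 (H = 0*(-7 - 6) = 0*(-13) = 0)
H/160 = 0/160 = 0*(1/160) = 0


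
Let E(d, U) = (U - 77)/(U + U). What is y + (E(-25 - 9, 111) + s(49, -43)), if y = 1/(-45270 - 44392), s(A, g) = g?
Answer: -426432583/9952482 ≈ -42.847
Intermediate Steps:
E(d, U) = (-77 + U)/(2*U) (E(d, U) = (-77 + U)/((2*U)) = (-77 + U)*(1/(2*U)) = (-77 + U)/(2*U))
y = -1/89662 (y = 1/(-89662) = -1/89662 ≈ -1.1153e-5)
y + (E(-25 - 9, 111) + s(49, -43)) = -1/89662 + ((1/2)*(-77 + 111)/111 - 43) = -1/89662 + ((1/2)*(1/111)*34 - 43) = -1/89662 + (17/111 - 43) = -1/89662 - 4756/111 = -426432583/9952482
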